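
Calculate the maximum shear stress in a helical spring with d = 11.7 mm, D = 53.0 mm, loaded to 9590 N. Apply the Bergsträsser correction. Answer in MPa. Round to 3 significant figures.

Spring index C = D/d = 53.0/11.7 = 4.5299
K_B = (4C+2)/(4C−3) = 20.120/15.120 = 1.3307
τ₀ = 8FD/(πd³) = 8·9590·53.0/(π·11.7³) = 4.06616e+06/5031.6 = 808.12 MPa
τ_max = K·τ₀ = 1.3307 × 808.12 = 1075.4 MPa

1080 MPa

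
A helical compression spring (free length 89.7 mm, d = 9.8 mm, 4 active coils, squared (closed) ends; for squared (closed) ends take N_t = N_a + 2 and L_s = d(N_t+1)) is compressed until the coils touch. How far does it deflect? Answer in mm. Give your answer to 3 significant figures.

21.1 mm

N_t = 6; L_s = 9.8·7 = 68.6 mm
δ_solid = L₀ − L_s = 89.7 − 68.6 = 21.1 mm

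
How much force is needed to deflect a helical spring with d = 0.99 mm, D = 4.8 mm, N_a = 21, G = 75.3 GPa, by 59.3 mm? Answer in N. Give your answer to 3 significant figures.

k = Gd⁴/(8D³N_a) = (75.3×10³)(0.99⁴)/(8·4.8³·21) = 3.8932 N/mm
F = k·δ = 3.8932 × 59.3 = 230.86 N

231 N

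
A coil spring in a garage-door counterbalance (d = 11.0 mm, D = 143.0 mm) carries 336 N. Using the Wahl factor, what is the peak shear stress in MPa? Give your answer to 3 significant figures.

102 MPa

Spring index C = D/d = 143.0/11.0 = 13.0000
K_W = (4C−1)/(4C−4) + 0.615/C = 51.000/48.000 + 0.0473 = 1.1098
τ₀ = 8FD/(πd³) = 8·336·143.0/(π·11.0³) = 384384/4181.5 = 91.926 MPa
τ_max = K·τ₀ = 1.1098 × 91.926 = 102.02 MPa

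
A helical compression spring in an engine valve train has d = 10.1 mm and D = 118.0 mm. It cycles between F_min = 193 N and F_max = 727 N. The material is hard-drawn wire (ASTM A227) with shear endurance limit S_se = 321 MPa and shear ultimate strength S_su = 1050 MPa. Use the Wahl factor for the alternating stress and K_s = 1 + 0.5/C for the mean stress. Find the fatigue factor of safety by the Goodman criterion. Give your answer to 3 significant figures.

2.47

C = D/d = 118.0/10.1 = 11.6832; K_W = (4C−1)/(4C−4)+0.615/C = 1.1228; K_s = 1+0.5/C = 1.0428
F_a = (F_max−F_min)/2 = 267 N; F_m = (F_max+F_min)/2 = 460 N
τ_a = K_W·8F_aD/(πd³) = 1.1228 × 77.87 = 87.436 MPa
τ_m = K_s·8F_mD/(πd³) = 1.0428 × 134.16 = 139.9 MPa
Goodman: 1/n_f = τ_a/S_se + τ_m/S_su = 87.436/321 + 139.9/1050 = 0.27239 + 0.13324 = 0.40562
n_f = 1/0.40562 = 2.465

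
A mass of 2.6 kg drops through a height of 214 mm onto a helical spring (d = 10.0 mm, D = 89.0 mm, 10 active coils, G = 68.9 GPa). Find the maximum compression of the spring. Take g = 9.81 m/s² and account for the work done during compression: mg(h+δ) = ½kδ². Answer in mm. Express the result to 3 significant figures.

k = Gd⁴/(8D³N_a) = (68.9×10³)(10.0⁴)/(8·89.0³·10) = 12.217 N/mm
W = mg = 2.6 × 9.81 = 25.506 N
½kδ² − Wδ − Wh = 0 → δ = (W + √(W² + 2kWh))/k
δ = (25.506 + √(650.56 + 133366))/12.217 = (25.506 + 366.08)/12.217 = 32.053 mm

32.1 mm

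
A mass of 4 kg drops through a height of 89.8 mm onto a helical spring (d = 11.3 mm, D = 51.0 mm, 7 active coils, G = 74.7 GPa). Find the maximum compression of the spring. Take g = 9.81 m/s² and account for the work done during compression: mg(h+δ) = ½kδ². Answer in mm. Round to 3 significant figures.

k = Gd⁴/(8D³N_a) = (74.7×10³)(11.3⁴)/(8·51.0³·7) = 163.96 N/mm
W = mg = 4 × 9.81 = 39.24 N
½kδ² − Wδ − Wh = 0 → δ = (W + √(W² + 2kWh))/k
δ = (39.24 + √(1539.8 + 1.1555e+06))/163.96 = (39.24 + 1075.7)/163.96 = 6.7999 mm

6.80 mm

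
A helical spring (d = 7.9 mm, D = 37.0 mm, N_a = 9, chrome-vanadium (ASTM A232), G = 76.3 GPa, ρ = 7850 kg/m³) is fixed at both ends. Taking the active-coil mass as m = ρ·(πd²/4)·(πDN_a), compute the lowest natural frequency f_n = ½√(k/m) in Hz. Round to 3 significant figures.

225 Hz

k = Gd⁴/(8D³N_a) = (76.3×10³)(7.9⁴)/(8·37.0³·9) = 81.488 N/mm = 81488 N/m
Wire length L = πDN_a = π·37.0·9 = 1046.2 mm
m = ρ·(πd²/4)·L = 7850 × 49.017×10⁻⁶ m² × 1.0462 m = 0.40254 kg
f_n = ½√(k/m) = 0.5·√(81488/0.40254) = 0.5·√(2.0244e+05) = 224.96 Hz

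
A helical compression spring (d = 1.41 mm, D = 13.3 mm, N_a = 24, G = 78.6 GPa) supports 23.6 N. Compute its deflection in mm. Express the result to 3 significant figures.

34.3 mm

k = Gd⁴/(8D³N_a) = (78.6×10³)(1.41⁴)/(8·13.3³·24) = 0.68777 N/mm
δ = F/k = 23.6 / 0.68777 = 34.314 mm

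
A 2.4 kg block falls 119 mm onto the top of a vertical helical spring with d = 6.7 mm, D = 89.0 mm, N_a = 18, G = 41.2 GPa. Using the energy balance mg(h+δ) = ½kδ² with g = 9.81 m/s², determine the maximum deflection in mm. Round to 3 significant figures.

k = Gd⁴/(8D³N_a) = (41.2×10³)(6.7⁴)/(8·89.0³·18) = 0.81783 N/mm
W = mg = 2.4 × 9.81 = 23.544 N
½kδ² − Wδ − Wh = 0 → δ = (W + √(W² + 2kWh))/k
δ = (23.544 + √(554.32 + 4582.7))/0.81783 = (23.544 + 71.673)/0.81783 = 116.43 mm

116 mm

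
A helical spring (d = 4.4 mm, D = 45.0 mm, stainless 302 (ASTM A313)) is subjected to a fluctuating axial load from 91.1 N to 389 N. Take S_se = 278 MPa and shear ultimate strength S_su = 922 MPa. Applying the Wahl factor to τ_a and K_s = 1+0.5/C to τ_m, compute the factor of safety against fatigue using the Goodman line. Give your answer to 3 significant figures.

C = D/d = 45.0/4.4 = 10.2273; K_W = (4C−1)/(4C−4)+0.615/C = 1.1414; K_s = 1+0.5/C = 1.0489
F_a = (F_max−F_min)/2 = 148.95 N; F_m = (F_max+F_min)/2 = 240.05 N
τ_a = K_W·8F_aD/(πd³) = 1.1414 × 200.37 = 228.71 MPa
τ_m = K_s·8F_mD/(πd³) = 1.0489 × 322.92 = 338.71 MPa
Goodman: 1/n_f = τ_a/S_se + τ_m/S_su = 228.71/278 + 338.71/922 = 0.82268 + 0.36736 = 1.19
n_f = 1/1.19 = 0.8403

0.840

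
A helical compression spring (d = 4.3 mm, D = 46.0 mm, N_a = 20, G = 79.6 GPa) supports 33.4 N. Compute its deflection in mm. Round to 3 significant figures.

k = Gd⁴/(8D³N_a) = (79.6×10³)(4.3⁴)/(8·46.0³·20) = 1.7474 N/mm
δ = F/k = 33.4 / 1.7474 = 19.114 mm

19.1 mm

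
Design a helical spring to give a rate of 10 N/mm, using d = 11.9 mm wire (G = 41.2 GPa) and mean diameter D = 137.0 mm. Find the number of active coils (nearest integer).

N_a = Gd⁴/(8D³k) = (41.2×10³ × 11.9⁴)/(8 × 137.0³ × 10)
    = 8.262e+08 / 2.05708e+08 = 4.016 → 4 coils

4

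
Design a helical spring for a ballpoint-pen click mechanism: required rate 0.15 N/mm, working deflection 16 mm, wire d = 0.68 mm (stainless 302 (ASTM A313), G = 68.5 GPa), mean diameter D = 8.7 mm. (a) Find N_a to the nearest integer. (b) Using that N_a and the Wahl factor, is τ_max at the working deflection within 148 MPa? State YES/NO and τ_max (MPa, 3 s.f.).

(a) 19 coils; (b) NO, τ_max = 183 MPa

N_a = Gd⁴/(8D³k) = (68.5×10³)(0.68⁴)/(8·8.7³·0.15) = 18.53 → N_a = 19
Actual rate k = Gd⁴/(8D³·19) = 0.14633 N/mm
Working load F = kδ = 0.14633·16 = 2.3412 N
C = 8.7/0.68 = 12.7941; K_W = (4C−1)/(4C−4)+0.615/C = 1.1117
τ_max = K_W·8FD/(πd³) = 1.1117·164.96 = 183.38 MPa
τ_max > 148 MPa → exceeds allowable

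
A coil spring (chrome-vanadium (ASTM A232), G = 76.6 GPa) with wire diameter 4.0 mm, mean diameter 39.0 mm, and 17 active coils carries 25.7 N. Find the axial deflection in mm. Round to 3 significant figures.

k = Gd⁴/(8D³N_a) = (76.6×10³)(4.0⁴)/(8·39.0³·17) = 2.4307 N/mm
δ = F/k = 25.7 / 2.4307 = 10.573 mm

10.6 mm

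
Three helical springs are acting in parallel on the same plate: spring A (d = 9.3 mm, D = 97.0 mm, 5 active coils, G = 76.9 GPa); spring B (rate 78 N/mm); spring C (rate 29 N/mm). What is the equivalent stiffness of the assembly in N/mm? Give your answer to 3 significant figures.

k_A = Gd⁴/(8D³N_a) = (76.9×10³)(9.3⁴)/(8·97.0³·5) = 15.757 N/mm
Parallel: k_eq = 15.757 + 78 + 29 = 122.76 N/mm

123 N/mm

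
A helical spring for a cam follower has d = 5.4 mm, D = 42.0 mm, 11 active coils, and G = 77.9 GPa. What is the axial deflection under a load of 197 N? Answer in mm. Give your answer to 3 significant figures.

19.4 mm

k = Gd⁴/(8D³N_a) = (77.9×10³)(5.4⁴)/(8·42.0³·11) = 10.16 N/mm
δ = F/k = 197 / 10.16 = 19.39 mm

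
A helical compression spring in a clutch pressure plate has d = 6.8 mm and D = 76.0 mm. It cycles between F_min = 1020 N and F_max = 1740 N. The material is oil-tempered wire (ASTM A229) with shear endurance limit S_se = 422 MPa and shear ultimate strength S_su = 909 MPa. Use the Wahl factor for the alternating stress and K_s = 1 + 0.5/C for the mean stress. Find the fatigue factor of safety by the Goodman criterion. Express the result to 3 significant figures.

C = D/d = 76.0/6.8 = 11.1765; K_W = (4C−1)/(4C−4)+0.615/C = 1.1287; K_s = 1+0.5/C = 1.0447
F_a = (F_max−F_min)/2 = 360 N; F_m = (F_max+F_min)/2 = 1380 N
τ_a = K_W·8F_aD/(πd³) = 1.1287 × 221.58 = 250.1 MPa
τ_m = K_s·8F_mD/(πd³) = 1.0447 × 849.39 = 887.39 MPa
Goodman: 1/n_f = τ_a/S_se + τ_m/S_su = 250.1/422 + 887.39/909 = 0.59266 + 0.97622 = 1.5689
n_f = 1/1.5689 = 0.6374

0.637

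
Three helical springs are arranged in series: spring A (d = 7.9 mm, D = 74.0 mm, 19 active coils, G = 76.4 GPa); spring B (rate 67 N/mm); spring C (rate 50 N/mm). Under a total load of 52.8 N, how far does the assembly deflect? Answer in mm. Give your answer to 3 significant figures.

k_A = Gd⁴/(8D³N_a) = (76.4×10³)(7.9⁴)/(8·74.0³·19) = 4.8313 N/mm
Series: 1/k_eq = 1/4.8313 + 1/67 + 1/50 = 0.24191; k_eq = 4.1338 N/mm
δ = F/k_eq = 52.8/4.1338 = 12.773 mm

12.8 mm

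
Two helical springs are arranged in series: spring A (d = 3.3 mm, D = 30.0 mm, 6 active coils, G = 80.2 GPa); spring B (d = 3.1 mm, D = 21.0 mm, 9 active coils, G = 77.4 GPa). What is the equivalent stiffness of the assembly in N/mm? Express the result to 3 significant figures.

4.36 N/mm

k_A = Gd⁴/(8D³N_a) = (80.2×10³)(3.3⁴)/(8·30.0³·6) = 7.3388 N/mm
k_B = Gd⁴/(8D³N_a) = (77.4×10³)(3.1⁴)/(8·21.0³·9) = 10.72 N/mm
Series: 1/k_eq = 1/7.3388 + 1/10.72 = 0.22955; k_eq = 4.3564 N/mm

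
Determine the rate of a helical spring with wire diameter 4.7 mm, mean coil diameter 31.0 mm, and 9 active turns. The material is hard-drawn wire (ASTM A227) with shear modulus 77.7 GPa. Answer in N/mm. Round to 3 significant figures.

17.7 N/mm

k = Gd⁴/(8D³N_a) = (77.7×10³ × 4.7⁴) / (8 × 31.0³ × 9)
  = 3.79151e+07 / 2.14495e+06 = 17.676 N/mm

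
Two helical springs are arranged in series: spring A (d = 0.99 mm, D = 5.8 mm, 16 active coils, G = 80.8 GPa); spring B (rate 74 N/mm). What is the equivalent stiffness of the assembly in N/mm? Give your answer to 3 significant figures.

k_A = Gd⁴/(8D³N_a) = (80.8×10³)(0.99⁴)/(8·5.8³·16) = 3.1078 N/mm
Series: 1/k_eq = 1/3.1078 + 1/74 = 0.33528; k_eq = 2.9826 N/mm

2.98 N/mm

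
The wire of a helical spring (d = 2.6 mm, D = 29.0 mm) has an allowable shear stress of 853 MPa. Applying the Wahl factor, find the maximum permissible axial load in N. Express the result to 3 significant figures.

180 N

C = D/d = 29.0/2.6 = 11.1538
K_W = (4C−1)/(4C−4) + 0.615/C = 43.615/40.615 + 0.0551 = 1.1290
τ_max = K·8FD/(πd³) → F_max = τ_allow·πd³/(8DK)
F_max = 853·π·2.6³/(8·29.0·1.1290) = 47100/261.93 = 179.82 N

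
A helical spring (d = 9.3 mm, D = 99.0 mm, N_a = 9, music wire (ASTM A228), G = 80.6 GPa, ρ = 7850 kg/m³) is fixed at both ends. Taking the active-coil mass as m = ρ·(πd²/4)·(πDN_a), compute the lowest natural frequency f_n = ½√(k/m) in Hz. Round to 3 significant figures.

38.0 Hz

k = Gd⁴/(8D³N_a) = (80.6×10³)(9.3⁴)/(8·99.0³·9) = 8.6304 N/mm = 8630.4 N/m
Wire length L = πDN_a = π·99.0·9 = 2799.2 mm
m = ρ·(πd²/4)·L = 7850 × 67.929×10⁻⁶ m² × 2.7992 m = 1.4926 kg
f_n = ½√(k/m) = 0.5·√(8630.4/1.4926) = 0.5·√(5782) = 38.02 Hz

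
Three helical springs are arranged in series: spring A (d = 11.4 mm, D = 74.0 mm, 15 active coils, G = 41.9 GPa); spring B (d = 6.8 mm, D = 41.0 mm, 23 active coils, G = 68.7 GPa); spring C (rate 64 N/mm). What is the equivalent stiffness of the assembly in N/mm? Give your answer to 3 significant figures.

k_A = Gd⁴/(8D³N_a) = (41.9×10³)(11.4⁴)/(8·74.0³·15) = 14.553 N/mm
k_B = Gd⁴/(8D³N_a) = (68.7×10³)(6.8⁴)/(8·41.0³·23) = 11.583 N/mm
Series: 1/k_eq = 1/14.553 + 1/11.583 + 1/64 = 0.17067; k_eq = 5.8592 N/mm

5.86 N/mm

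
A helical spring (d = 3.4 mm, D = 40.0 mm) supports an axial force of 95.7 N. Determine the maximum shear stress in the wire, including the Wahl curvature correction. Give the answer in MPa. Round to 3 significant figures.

278 MPa

Spring index C = D/d = 40.0/3.4 = 11.7647
K_W = (4C−1)/(4C−4) + 0.615/C = 46.059/43.059 + 0.0523 = 1.1219
τ₀ = 8FD/(πd³) = 8·95.7·40.0/(π·3.4³) = 30624/123.48 = 248.01 MPa
τ_max = K·τ₀ = 1.1219 × 248.01 = 278.26 MPa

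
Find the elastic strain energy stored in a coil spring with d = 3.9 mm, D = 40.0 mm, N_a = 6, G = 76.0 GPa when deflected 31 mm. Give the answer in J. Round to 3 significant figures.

k = Gd⁴/(8D³N_a) = (76.0×10³)(3.9⁴)/(8·40.0³·6) = 5.7234 N/mm
U = ½kδ² = 0.5 × 5.7234 × 31² = 2750.1 N·mm = 2.7501 J

2.75 J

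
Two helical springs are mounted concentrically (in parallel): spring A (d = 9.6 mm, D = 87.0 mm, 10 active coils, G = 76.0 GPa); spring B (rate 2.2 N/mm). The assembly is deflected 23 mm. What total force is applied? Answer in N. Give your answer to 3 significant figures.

k_A = Gd⁴/(8D³N_a) = (76.0×10³)(9.6⁴)/(8·87.0³·10) = 12.253 N/mm
Parallel: k_eq = 12.253 + 2.2 = 14.453 N/mm
F = k_eq·δ = 14.453·23 = 332.42 N

332 N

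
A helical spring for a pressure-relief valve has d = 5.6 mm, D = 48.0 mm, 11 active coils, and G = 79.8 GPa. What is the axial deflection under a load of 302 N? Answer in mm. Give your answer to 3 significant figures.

37.5 mm

k = Gd⁴/(8D³N_a) = (79.8×10³)(5.6⁴)/(8·48.0³·11) = 8.064 N/mm
δ = F/k = 302 / 8.064 = 37.451 mm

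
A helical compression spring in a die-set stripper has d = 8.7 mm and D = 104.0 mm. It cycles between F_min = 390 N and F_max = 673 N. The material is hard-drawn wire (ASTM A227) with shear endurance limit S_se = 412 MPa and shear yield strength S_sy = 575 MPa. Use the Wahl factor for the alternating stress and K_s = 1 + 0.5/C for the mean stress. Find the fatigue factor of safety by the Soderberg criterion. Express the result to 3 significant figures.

1.85

C = D/d = 104.0/8.7 = 11.9540; K_W = (4C−1)/(4C−4)+0.615/C = 1.1199; K_s = 1+0.5/C = 1.0418
F_a = (F_max−F_min)/2 = 141.5 N; F_m = (F_max+F_min)/2 = 531.5 N
τ_a = K_W·8F_aD/(πd³) = 1.1199 × 56.908 = 63.732 MPa
τ_m = K_s·8F_mD/(πd³) = 1.0418 × 213.76 = 222.7 MPa
Soderberg: 1/n_f = τ_a/S_se + τ_m/S_sy = 63.732/412 + 222.7/575 = 0.15469 + 0.38730 = 0.54199
n_f = 1/0.54199 = 1.845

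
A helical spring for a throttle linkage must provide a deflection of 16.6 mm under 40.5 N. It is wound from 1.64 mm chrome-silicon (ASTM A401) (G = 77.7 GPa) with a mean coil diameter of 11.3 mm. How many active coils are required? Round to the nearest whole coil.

20

Required rate k = F/δ = 40.5/16.6 = 2.4398 N/mm
N_a = Gd⁴/(8D³k) = (77.7×10³ × 1.64⁴)/(8 × 11.3³ × 2.4398)
    = 562078 / 28162.6 = 19.96 → 20 coils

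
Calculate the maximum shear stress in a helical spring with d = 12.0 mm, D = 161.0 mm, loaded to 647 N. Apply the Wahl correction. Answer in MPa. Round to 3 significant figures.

170 MPa

Spring index C = D/d = 161.0/12.0 = 13.4167
K_W = (4C−1)/(4C−4) + 0.615/C = 52.667/49.667 + 0.0458 = 1.1062
τ₀ = 8FD/(πd³) = 8·647·161.0/(π·12.0³) = 833336/5428.7 = 153.51 MPa
τ_max = K·τ₀ = 1.1062 × 153.51 = 169.82 MPa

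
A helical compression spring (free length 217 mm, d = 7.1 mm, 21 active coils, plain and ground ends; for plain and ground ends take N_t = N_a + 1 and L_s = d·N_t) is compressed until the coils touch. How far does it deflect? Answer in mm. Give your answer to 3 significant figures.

N_t = 22; L_s = 7.1·22 = 156.2 mm
δ_solid = L₀ − L_s = 217 − 156.2 = 60.8 mm

60.8 mm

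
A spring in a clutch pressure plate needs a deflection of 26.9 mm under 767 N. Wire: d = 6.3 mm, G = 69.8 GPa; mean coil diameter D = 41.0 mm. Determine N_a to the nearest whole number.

Required rate k = F/δ = 767/26.9 = 28.513 N/mm
N_a = Gd⁴/(8D³k) = (69.8×10³ × 6.3⁴)/(8 × 41.0³ × 28.513)
    = 1.09956e+08 / 1.57212e+07 = 6.994 → 7 coils

7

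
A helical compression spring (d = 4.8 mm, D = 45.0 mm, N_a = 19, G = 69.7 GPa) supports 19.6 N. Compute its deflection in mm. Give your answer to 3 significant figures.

7.34 mm

k = Gd⁴/(8D³N_a) = (69.7×10³)(4.8⁴)/(8·45.0³·19) = 2.6713 N/mm
δ = F/k = 19.6 / 2.6713 = 7.3374 mm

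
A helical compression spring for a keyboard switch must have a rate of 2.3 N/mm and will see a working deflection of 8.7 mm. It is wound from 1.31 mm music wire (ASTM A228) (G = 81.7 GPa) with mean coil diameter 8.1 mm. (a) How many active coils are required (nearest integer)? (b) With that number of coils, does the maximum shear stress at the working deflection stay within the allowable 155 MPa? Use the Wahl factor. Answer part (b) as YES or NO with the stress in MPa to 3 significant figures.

N_a = Gd⁴/(8D³k) = (81.7×10³)(1.31⁴)/(8·8.1³·2.3) = 24.61 → N_a = 25
Actual rate k = Gd⁴/(8D³·25) = 2.2637 N/mm
Working load F = kδ = 2.2637·8.7 = 19.694 N
C = 8.1/1.31 = 6.1832; K_W = (4C−1)/(4C−4)+0.615/C = 1.2442
τ_max = K_W·8FD/(πd³) = 1.2442·180.7 = 224.82 MPa
τ_max > 155 MPa → exceeds allowable

(a) 25 coils; (b) NO, τ_max = 225 MPa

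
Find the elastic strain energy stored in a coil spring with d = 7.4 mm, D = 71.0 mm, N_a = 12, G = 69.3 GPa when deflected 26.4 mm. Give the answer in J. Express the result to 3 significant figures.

k = Gd⁴/(8D³N_a) = (69.3×10³)(7.4⁴)/(8·71.0³·12) = 6.048 N/mm
U = ½kδ² = 0.5 × 6.048 × 26.4² = 2107.6 N·mm = 2.1076 J

2.11 J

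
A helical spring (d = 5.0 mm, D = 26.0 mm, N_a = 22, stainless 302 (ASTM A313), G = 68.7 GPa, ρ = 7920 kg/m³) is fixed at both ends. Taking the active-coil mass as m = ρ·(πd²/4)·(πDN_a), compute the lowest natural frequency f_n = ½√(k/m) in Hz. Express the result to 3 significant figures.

k = Gd⁴/(8D³N_a) = (68.7×10³)(5.0⁴)/(8·26.0³·22) = 13.88 N/mm = 13880 N/m
Wire length L = πDN_a = π·26.0·22 = 1797 mm
m = ρ·(πd²/4)·L = 7920 × 19.635×10⁻⁶ m² × 1.797 m = 0.27945 kg
f_n = ½√(k/m) = 0.5·√(13880/0.27945) = 0.5·√(49671) = 111.43 Hz

111 Hz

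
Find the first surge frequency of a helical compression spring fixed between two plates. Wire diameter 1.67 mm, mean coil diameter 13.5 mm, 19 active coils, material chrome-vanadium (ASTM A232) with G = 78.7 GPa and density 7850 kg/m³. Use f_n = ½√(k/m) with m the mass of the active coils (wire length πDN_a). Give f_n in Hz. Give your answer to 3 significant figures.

k = Gd⁴/(8D³N_a) = (78.7×10³)(1.67⁴)/(8·13.5³·19) = 1.6368 N/mm = 1636.8 N/m
Wire length L = πDN_a = π·13.5·19 = 805.82 mm
m = ρ·(πd²/4)·L = 7850 × 2.1904×10⁻⁶ m² × 0.80582 m = 0.013856 kg
f_n = ½√(k/m) = 0.5·√(1636.8/0.013856) = 0.5·√(1.1813e+05) = 171.85 Hz

172 Hz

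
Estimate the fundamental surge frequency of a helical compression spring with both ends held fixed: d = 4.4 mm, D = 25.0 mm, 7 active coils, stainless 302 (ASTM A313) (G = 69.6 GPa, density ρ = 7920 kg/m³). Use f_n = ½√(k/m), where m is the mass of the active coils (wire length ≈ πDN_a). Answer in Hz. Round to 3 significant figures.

k = Gd⁴/(8D³N_a) = (69.6×10³)(4.4⁴)/(8·25.0³·7) = 29.813 N/mm = 29813 N/m
Wire length L = πDN_a = π·25.0·7 = 549.78 mm
m = ρ·(πd²/4)·L = 7920 × 15.205×10⁻⁶ m² × 0.54978 m = 0.066208 kg
f_n = ½√(k/m) = 0.5·√(29813/0.066208) = 0.5·√(4.503e+05) = 335.52 Hz

336 Hz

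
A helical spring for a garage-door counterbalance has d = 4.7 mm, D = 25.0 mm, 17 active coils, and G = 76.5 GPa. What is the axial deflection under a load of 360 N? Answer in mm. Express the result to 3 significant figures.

20.5 mm

k = Gd⁴/(8D³N_a) = (76.5×10³)(4.7⁴)/(8·25.0³·17) = 17.567 N/mm
δ = F/k = 360 / 17.567 = 20.493 mm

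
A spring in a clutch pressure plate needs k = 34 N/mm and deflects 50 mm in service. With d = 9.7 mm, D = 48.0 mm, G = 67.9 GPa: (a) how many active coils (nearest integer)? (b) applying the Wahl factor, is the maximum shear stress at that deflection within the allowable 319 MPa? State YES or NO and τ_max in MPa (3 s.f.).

(a) 20 coils; (b) YES, τ_max = 299 MPa

N_a = Gd⁴/(8D³k) = (67.9×10³)(9.7⁴)/(8·48.0³·34) = 19.98 → N_a = 20
Actual rate k = Gd⁴/(8D³·20) = 33.971 N/mm
Working load F = kδ = 33.971·50 = 1698.6 N
C = 48.0/9.7 = 4.9485; K_W = (4C−1)/(4C−4)+0.615/C = 1.3142
τ_max = K_W·8FD/(πd³) = 1.3142·227.48 = 298.96 MPa
τ_max ≤ 319 MPa → acceptable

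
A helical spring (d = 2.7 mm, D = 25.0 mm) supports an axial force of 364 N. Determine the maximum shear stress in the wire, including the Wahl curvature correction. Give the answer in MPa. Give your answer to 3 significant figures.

Spring index C = D/d = 25.0/2.7 = 9.2593
K_W = (4C−1)/(4C−4) + 0.615/C = 36.037/33.037 + 0.0664 = 1.1572
τ₀ = 8FD/(πd³) = 8·364·25.0/(π·2.7³) = 72800/61.836 = 1177.3 MPa
τ_max = K·τ₀ = 1.1572 × 1177.3 = 1362.4 MPa

1360 MPa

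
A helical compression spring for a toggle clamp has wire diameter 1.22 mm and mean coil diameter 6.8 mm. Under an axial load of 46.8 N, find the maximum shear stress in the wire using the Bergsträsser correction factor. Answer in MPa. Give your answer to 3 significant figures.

562 MPa

Spring index C = D/d = 6.8/1.22 = 5.5738
K_B = (4C+2)/(4C−3) = 24.295/19.295 = 1.2591
τ₀ = 8FD/(πd³) = 8·46.8·6.8/(π·1.22³) = 2545.92/5.7047 = 446.29 MPa
τ_max = K·τ₀ = 1.2591 × 446.29 = 561.94 MPa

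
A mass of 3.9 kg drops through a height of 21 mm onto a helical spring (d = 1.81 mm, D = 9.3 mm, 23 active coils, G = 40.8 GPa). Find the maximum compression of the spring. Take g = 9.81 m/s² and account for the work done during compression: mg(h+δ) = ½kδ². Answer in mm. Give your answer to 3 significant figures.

k = Gd⁴/(8D³N_a) = (40.8×10³)(1.81⁴)/(8·9.3³·23) = 2.9587 N/mm
W = mg = 3.9 × 9.81 = 38.259 N
½kδ² − Wδ − Wh = 0 → δ = (W + √(W² + 2kWh))/k
δ = (38.259 + √(1463.8 + 4754.35))/2.9587 = (38.259 + 78.855)/2.9587 = 39.582 mm

39.6 mm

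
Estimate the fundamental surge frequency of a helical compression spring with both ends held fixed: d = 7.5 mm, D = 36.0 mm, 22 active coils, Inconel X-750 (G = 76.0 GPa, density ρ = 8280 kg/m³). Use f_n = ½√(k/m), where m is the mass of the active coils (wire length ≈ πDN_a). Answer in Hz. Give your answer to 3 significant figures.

89.7 Hz

k = Gd⁴/(8D³N_a) = (76.0×10³)(7.5⁴)/(8·36.0³·22) = 29.285 N/mm = 29285 N/m
Wire length L = πDN_a = π·36.0·22 = 2488.1 mm
m = ρ·(πd²/4)·L = 8280 × 44.179×10⁻⁶ m² × 2.4881 m = 0.91016 kg
f_n = ½√(k/m) = 0.5·√(29285/0.91016) = 0.5·√(32175) = 89.687 Hz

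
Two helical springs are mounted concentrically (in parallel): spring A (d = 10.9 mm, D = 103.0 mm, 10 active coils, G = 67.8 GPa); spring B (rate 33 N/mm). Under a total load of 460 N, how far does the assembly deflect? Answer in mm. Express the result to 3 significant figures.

10.5 mm

k_A = Gd⁴/(8D³N_a) = (67.8×10³)(10.9⁴)/(8·103.0³·10) = 10.948 N/mm
Parallel: k_eq = 10.948 + 33 = 43.948 N/mm
δ = F/k_eq = 460/43.948 = 10.467 mm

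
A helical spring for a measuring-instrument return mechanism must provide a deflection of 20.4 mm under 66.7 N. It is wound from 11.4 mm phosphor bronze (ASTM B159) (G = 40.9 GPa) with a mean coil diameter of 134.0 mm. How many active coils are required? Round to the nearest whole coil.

Required rate k = F/δ = 66.7/20.4 = 3.2696 N/mm
N_a = Gd⁴/(8D³k) = (40.9×10³ × 11.4⁴)/(8 × 134.0³ × 3.2696)
    = 6.90785e+08 / 6.29361e+07 = 10.98 → 11 coils

11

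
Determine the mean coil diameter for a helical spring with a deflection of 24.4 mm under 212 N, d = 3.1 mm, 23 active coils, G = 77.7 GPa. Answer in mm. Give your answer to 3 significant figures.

Required rate k = F/δ = 212/24.4 = 8.6885 N/mm
D = (Gd⁴/(8N_a·k))^(1/3) = (77.7×10³·3.1⁴/(8·23·8.6885))^(1/3)
  = (4488.53)^(1/3) = 16.4956 mm

16.5 mm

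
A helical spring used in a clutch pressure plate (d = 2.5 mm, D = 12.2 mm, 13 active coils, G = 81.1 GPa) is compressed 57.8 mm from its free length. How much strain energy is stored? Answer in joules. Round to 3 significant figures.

28.0 J

k = Gd⁴/(8D³N_a) = (81.1×10³)(2.5⁴)/(8·12.2³·13) = 16.775 N/mm
U = ½kδ² = 0.5 × 16.775 × 57.8² = 28022 N·mm = 28.022 J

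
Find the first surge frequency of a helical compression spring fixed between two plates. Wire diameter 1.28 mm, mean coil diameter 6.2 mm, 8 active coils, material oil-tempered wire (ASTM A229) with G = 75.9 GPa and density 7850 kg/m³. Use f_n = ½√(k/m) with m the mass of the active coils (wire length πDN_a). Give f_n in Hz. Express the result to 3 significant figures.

1460 Hz

k = Gd⁴/(8D³N_a) = (75.9×10³)(1.28⁴)/(8·6.2³·8) = 13.358 N/mm = 13358 N/m
Wire length L = πDN_a = π·6.2·8 = 155.82 mm
m = ρ·(πd²/4)·L = 7850 × 1.2868×10⁻⁶ m² × 0.15582 m = 0.001574 kg
f_n = ½√(k/m) = 0.5·√(13358/0.001574) = 0.5·√(8.4862e+06) = 1456.6 Hz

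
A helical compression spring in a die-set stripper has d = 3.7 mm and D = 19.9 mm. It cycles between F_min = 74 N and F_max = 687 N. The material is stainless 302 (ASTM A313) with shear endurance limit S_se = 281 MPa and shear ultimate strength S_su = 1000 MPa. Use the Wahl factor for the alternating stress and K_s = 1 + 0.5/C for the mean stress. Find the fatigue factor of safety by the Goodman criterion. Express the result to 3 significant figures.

0.550

C = D/d = 19.9/3.7 = 5.3784; K_W = (4C−1)/(4C−4)+0.615/C = 1.2856; K_s = 1+0.5/C = 1.0930
F_a = (F_max−F_min)/2 = 306.5 N; F_m = (F_max+F_min)/2 = 380.5 N
τ_a = K_W·8F_aD/(πd³) = 1.2856 × 306.63 = 394.22 MPa
τ_m = K_s·8F_mD/(πd³) = 1.0930 × 380.66 = 416.05 MPa
Goodman: 1/n_f = τ_a/S_se + τ_m/S_su = 394.22/281 + 416.05/1000 = 1.40292 + 0.41605 = 1.819
n_f = 1/1.819 = 0.5498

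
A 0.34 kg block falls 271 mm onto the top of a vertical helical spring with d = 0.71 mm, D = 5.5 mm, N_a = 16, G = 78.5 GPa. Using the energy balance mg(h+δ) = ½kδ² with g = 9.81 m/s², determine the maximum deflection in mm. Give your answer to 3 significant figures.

k = Gd⁴/(8D³N_a) = (78.5×10³)(0.71⁴)/(8·5.5³·16) = 0.93671 N/mm
W = mg = 0.34 × 9.81 = 3.3354 N
½kδ² − Wδ − Wh = 0 → δ = (W + √(W² + 2kWh))/k
δ = (3.3354 + √(11.125 + 1693.37))/0.93671 = (3.3354 + 41.286)/0.93671 = 47.636 mm

47.6 mm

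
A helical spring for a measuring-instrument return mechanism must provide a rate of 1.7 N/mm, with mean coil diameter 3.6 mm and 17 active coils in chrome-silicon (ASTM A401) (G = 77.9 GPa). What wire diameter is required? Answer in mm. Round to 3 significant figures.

d = (8D³N_a·k / G)^(1/4) = (8·3.6³·17·1.7 / (77.9×10³))^0.25
  = (0.13847)^0.25 = 0.6100 mm

0.610 mm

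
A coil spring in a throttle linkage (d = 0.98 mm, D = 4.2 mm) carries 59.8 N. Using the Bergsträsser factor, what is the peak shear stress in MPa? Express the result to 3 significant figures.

920 MPa

Spring index C = D/d = 4.2/0.98 = 4.2857
K_B = (4C+2)/(4C−3) = 19.143/14.143 = 1.3535
τ₀ = 8FD/(πd³) = 8·59.8·4.2/(π·0.98³) = 2009.28/2.9568 = 679.54 MPa
τ_max = K·τ₀ = 1.3535 × 679.54 = 919.78 MPa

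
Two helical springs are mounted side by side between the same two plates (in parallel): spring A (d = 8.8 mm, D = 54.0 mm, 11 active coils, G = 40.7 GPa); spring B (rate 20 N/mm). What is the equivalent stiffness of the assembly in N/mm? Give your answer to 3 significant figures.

37.6 N/mm

k_A = Gd⁴/(8D³N_a) = (40.7×10³)(8.8⁴)/(8·54.0³·11) = 17.614 N/mm
Parallel: k_eq = 17.614 + 20 = 37.614 N/mm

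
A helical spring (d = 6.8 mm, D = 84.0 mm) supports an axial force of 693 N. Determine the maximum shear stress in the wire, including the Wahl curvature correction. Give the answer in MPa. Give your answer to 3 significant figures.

Spring index C = D/d = 84.0/6.8 = 12.3529
K_W = (4C−1)/(4C−4) + 0.615/C = 48.412/45.412 + 0.0498 = 1.1158
τ₀ = 8FD/(πd³) = 8·693·84.0/(π·6.8³) = 465696/987.82 = 471.44 MPa
τ_max = K·τ₀ = 1.1158 × 471.44 = 526.05 MPa

526 MPa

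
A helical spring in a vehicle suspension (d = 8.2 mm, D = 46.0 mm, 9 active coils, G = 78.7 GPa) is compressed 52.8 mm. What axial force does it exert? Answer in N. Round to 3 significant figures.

k = Gd⁴/(8D³N_a) = (78.7×10³)(8.2⁴)/(8·46.0³·9) = 50.772 N/mm
F = k·δ = 50.772 × 52.8 = 2680.8 N

2680 N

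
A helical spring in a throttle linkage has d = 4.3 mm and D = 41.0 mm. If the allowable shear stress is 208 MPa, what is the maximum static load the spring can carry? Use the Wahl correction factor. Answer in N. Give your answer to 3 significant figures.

C = D/d = 41.0/4.3 = 9.5349
K_W = (4C−1)/(4C−4) + 0.615/C = 37.140/34.140 + 0.0645 = 1.1524
τ_max = K·8FD/(πd³) → F_max = τ_allow·πd³/(8DK)
F_max = 208·π·4.3³/(8·41.0·1.1524) = 51954/377.98 = 137.45 N

137 N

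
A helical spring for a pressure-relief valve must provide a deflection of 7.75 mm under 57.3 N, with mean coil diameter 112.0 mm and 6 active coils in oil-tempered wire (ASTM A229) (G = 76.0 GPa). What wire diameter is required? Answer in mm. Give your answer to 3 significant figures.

Required rate k = F/δ = 57.3/7.75 = 7.3935 N/mm
d = (8D³N_a·k / G)^(1/4) = (8·112.0³·6·7.3935 / (76.0×10³))^0.25
  = (6560.5)^0.25 = 8.9998 mm

9.00 mm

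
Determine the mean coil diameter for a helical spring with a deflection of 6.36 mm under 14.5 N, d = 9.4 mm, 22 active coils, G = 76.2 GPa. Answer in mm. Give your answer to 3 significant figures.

114 mm

Required rate k = F/δ = 14.5/6.36 = 2.2799 N/mm
D = (Gd⁴/(8N_a·k))^(1/3) = (76.2×10³·9.4⁴/(8·22·2.2799))^(1/3)
  = (1.48266e+06)^(1/3) = 114.0287 mm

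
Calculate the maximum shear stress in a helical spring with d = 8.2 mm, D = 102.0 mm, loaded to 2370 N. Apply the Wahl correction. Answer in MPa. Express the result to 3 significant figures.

Spring index C = D/d = 102.0/8.2 = 12.4390
K_W = (4C−1)/(4C−4) + 0.615/C = 48.756/45.756 + 0.0494 = 1.1150
τ₀ = 8FD/(πd³) = 8·2370·102.0/(π·8.2³) = 1.93392e+06/1732.2 = 1116.5 MPa
τ_max = K·τ₀ = 1.1150 × 1116.5 = 1244.9 MPa

1240 MPa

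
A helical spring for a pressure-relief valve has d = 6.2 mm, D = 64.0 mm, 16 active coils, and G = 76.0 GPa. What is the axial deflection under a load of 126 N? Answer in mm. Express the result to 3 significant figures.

k = Gd⁴/(8D³N_a) = (76.0×10³)(6.2⁴)/(8·64.0³·16) = 3.3468 N/mm
δ = F/k = 126 / 3.3468 = 37.648 mm

37.6 mm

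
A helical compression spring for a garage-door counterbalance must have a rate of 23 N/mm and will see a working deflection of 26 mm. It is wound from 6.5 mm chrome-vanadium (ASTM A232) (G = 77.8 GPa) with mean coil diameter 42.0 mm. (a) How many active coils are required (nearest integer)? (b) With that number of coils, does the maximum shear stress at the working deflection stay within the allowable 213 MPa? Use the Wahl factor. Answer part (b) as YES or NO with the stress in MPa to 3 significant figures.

N_a = Gd⁴/(8D³k) = (77.8×10³)(6.5⁴)/(8·42.0³·23) = 10.19 → N_a = 10
Actual rate k = Gd⁴/(8D³·10) = 23.431 N/mm
Working load F = kδ = 23.431·26 = 609.21 N
C = 42.0/6.5 = 6.4615; K_W = (4C−1)/(4C−4)+0.615/C = 1.2325
τ_max = K_W·8FD/(πd³) = 1.2325·237.26 = 292.42 MPa
τ_max > 213 MPa → exceeds allowable

(a) 10 coils; (b) NO, τ_max = 292 MPa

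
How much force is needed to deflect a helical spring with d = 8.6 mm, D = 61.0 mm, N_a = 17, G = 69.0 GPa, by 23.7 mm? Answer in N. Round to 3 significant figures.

k = Gd⁴/(8D³N_a) = (69.0×10³)(8.6⁴)/(8·61.0³·17) = 12.227 N/mm
F = k·δ = 12.227 × 23.7 = 289.78 N

290 N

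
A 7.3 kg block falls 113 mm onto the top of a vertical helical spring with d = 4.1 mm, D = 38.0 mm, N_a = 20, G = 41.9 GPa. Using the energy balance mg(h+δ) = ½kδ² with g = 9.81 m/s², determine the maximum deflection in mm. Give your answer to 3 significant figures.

175 mm

k = Gd⁴/(8D³N_a) = (41.9×10³)(4.1⁴)/(8·38.0³·20) = 1.3486 N/mm
W = mg = 7.3 × 9.81 = 71.613 N
½kδ² − Wδ − Wh = 0 → δ = (W + √(W² + 2kWh))/k
δ = (71.613 + √(5128.4 + 21826.2))/1.3486 = (71.613 + 164.18)/1.3486 = 174.84 mm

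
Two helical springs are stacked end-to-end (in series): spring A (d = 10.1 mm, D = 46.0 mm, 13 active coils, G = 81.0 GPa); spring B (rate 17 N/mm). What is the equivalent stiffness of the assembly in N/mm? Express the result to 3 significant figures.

14.1 N/mm

k_A = Gd⁴/(8D³N_a) = (81.0×10³)(10.1⁴)/(8·46.0³·13) = 83.265 N/mm
Series: 1/k_eq = 1/83.265 + 1/17 = 0.070833; k_eq = 14.118 N/mm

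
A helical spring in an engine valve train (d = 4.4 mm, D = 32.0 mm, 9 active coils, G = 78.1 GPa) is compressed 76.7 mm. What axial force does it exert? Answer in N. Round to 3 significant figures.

952 N

k = Gd⁴/(8D³N_a) = (78.1×10³)(4.4⁴)/(8·32.0³·9) = 12.407 N/mm
F = k·δ = 12.407 × 76.7 = 951.64 N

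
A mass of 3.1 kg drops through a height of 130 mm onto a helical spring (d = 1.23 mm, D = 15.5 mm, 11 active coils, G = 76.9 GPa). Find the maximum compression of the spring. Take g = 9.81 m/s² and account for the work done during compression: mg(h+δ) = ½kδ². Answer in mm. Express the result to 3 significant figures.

191 mm

k = Gd⁴/(8D³N_a) = (76.9×10³)(1.23⁴)/(8·15.5³·11) = 0.53712 N/mm
W = mg = 3.1 × 9.81 = 30.411 N
½kδ² − Wδ − Wh = 0 → δ = (W + √(W² + 2kWh))/k
δ = (30.411 + √(924.83 + 4246.91))/0.53712 = (30.411 + 71.915)/0.53712 = 190.51 mm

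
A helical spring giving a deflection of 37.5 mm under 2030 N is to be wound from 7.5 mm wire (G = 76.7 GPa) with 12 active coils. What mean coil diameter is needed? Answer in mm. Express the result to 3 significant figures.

Required rate k = F/δ = 2030/37.5 = 54.133 N/mm
D = (Gd⁴/(8N_a·k))^(1/3) = (76.7×10³·7.5⁴/(8·12·54.133))^(1/3)
  = (46698.7)^(1/3) = 36.0110 mm

36.0 mm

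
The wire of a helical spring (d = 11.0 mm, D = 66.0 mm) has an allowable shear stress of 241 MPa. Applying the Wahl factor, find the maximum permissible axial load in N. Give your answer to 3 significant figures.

1520 N

C = D/d = 66.0/11.0 = 6.0000
K_W = (4C−1)/(4C−4) + 0.615/C = 23.000/20.000 + 0.1025 = 1.2525
τ_max = K·8FD/(πd³) → F_max = τ_allow·πd³/(8DK)
F_max = 241·π·11.0³/(8·66.0·1.2525) = 1.0077e+06/661.32 = 1523.8 N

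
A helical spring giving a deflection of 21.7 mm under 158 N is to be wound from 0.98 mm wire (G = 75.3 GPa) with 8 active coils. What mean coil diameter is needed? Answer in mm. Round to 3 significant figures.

Required rate k = F/δ = 158/21.7 = 7.2811 N/mm
D = (Gd⁴/(8N_a·k))^(1/3) = (75.3×10³·0.98⁴/(8·8·7.2811))^(1/3)
  = (149.047)^(1/3) = 5.3020 mm

5.30 mm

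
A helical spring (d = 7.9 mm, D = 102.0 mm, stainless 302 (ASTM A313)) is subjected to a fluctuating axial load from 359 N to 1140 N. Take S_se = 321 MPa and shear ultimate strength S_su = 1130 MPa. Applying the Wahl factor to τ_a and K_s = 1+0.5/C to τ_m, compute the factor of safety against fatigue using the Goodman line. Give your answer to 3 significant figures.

0.930

C = D/d = 102.0/7.9 = 12.9114; K_W = (4C−1)/(4C−4)+0.615/C = 1.1106; K_s = 1+0.5/C = 1.0387
F_a = (F_max−F_min)/2 = 390.5 N; F_m = (F_max+F_min)/2 = 749.5 N
τ_a = K_W·8F_aD/(πd³) = 1.1106 × 205.72 = 228.47 MPa
τ_m = K_s·8F_mD/(πd³) = 1.0387 × 394.85 = 410.14 MPa
Goodman: 1/n_f = τ_a/S_se + τ_m/S_su = 228.47/321 + 410.14/1130 = 0.71176 + 0.36296 = 1.0747
n_f = 1/1.0747 = 0.9305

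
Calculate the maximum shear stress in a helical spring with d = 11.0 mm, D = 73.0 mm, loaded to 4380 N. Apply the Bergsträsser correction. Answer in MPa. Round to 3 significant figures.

742 MPa

Spring index C = D/d = 73.0/11.0 = 6.6364
K_B = (4C+2)/(4C−3) = 28.545/23.545 = 1.2124
τ₀ = 8FD/(πd³) = 8·4380·73.0/(π·11.0³) = 2.55792e+06/4181.5 = 611.73 MPa
τ_max = K·τ₀ = 1.2124 × 611.73 = 741.63 MPa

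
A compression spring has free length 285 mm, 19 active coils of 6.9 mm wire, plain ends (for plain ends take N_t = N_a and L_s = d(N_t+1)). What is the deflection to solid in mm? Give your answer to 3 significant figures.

N_t = 19; L_s = 6.9·20 = 138 mm
δ_solid = L₀ − L_s = 285 − 138 = 147 mm

147 mm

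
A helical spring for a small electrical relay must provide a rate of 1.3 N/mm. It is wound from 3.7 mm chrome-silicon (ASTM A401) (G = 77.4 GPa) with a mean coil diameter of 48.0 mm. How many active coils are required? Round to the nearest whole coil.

N_a = Gd⁴/(8D³k) = (77.4×10³ × 3.7⁴)/(8 × 48.0³ × 1.3)
    = 1.4506e+07 / 1.15016e+06 = 12.61 → 13 coils

13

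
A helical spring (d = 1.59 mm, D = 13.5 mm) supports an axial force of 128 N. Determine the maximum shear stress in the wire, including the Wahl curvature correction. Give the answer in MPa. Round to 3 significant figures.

Spring index C = D/d = 13.5/1.59 = 8.4906
K_W = (4C−1)/(4C−4) + 0.615/C = 32.962/29.962 + 0.0724 = 1.1726
τ₀ = 8FD/(πd³) = 8·128·13.5/(π·1.59³) = 13824/12.628 = 1094.7 MPa
τ_max = K·τ₀ = 1.1726 × 1094.7 = 1283.6 MPa

1280 MPa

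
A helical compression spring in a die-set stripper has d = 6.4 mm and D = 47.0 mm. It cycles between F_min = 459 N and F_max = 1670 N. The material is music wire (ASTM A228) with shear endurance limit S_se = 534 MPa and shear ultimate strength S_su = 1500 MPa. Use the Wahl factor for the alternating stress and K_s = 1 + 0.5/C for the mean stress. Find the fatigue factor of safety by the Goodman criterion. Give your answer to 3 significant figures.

C = D/d = 47.0/6.4 = 7.3438; K_W = (4C−1)/(4C−4)+0.615/C = 1.2020; K_s = 1+0.5/C = 1.0681
F_a = (F_max−F_min)/2 = 605.5 N; F_m = (F_max+F_min)/2 = 1064.5 N
τ_a = K_W·8F_aD/(πd³) = 1.2020 × 276.45 = 332.28 MPa
τ_m = K_s·8F_mD/(πd³) = 1.0681 × 486.01 = 519.1 MPa
Goodman: 1/n_f = τ_a/S_se + τ_m/S_su = 332.28/534 + 519.1/1500 = 0.62225 + 0.34607 = 0.96832
n_f = 1/0.96832 = 1.033

1.03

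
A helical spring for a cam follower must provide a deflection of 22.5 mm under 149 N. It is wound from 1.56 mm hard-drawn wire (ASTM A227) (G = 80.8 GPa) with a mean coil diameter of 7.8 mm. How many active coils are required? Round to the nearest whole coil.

19

Required rate k = F/δ = 149/22.5 = 6.6222 N/mm
N_a = Gd⁴/(8D³k) = (80.8×10³ × 1.56⁴)/(8 × 7.8³ × 6.6222)
    = 478531 / 25140.7 = 19.03 → 19 coils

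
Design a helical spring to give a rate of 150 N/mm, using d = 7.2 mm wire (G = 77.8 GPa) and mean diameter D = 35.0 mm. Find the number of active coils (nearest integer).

N_a = Gd⁴/(8D³k) = (77.8×10³ × 7.2⁴)/(8 × 35.0³ × 150)
    = 2.09079e+08 / 5.145e+07 = 4.064 → 4 coils

4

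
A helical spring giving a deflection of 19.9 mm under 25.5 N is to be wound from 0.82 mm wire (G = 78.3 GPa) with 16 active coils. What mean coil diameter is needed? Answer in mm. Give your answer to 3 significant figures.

6.00 mm

Required rate k = F/δ = 25.5/19.9 = 1.2814 N/mm
D = (Gd⁴/(8N_a·k))^(1/3) = (78.3×10³·0.82⁴/(8·16·1.2814))^(1/3)
  = (215.834)^(1/3) = 5.9985 mm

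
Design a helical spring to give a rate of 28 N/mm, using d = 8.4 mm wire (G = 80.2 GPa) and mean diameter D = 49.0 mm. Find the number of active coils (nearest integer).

N_a = Gd⁴/(8D³k) = (80.2×10³ × 8.4⁴)/(8 × 49.0³ × 28)
    = 3.99293e+08 / 2.63534e+07 = 15.15 → 15 coils

15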